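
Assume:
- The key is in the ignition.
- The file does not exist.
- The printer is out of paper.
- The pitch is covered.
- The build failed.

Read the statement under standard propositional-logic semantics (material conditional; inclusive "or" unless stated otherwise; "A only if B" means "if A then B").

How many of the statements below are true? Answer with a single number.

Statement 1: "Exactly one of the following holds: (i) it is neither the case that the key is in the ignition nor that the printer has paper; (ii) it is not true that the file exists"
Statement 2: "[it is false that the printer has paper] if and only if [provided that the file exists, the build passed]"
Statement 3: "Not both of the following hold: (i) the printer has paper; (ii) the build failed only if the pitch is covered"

Let P = "the key is in the ignition" (True), R = "the printer has paper" (False), Q = "the file exists" (False), U = "the build passed" (False), S = "the pitch is covered" (True).

Statement 1: Formalization: (P nor R) xor not Q

P nor R = True nor False = False
not Q = not False = True
(P nor R) xor not Q = False xor True = True
Hence Statement 1 is true.

Statement 2: Parsed as not R iff (Q -> U)

not R = not False = True
Q -> U = False -> False = True
not R iff (Q -> U) = True iff True = True
Thus Statement 2 is true.

Statement 3: Parsed as R nand (not U -> S)

not U = not False = True
not U -> S = True -> True = True
R nand (not U -> S) = False nand True = True
Thus Statement 3 is true.

3 of the 3 statements are true (Statement 1, Statement 2, Statement 3).

3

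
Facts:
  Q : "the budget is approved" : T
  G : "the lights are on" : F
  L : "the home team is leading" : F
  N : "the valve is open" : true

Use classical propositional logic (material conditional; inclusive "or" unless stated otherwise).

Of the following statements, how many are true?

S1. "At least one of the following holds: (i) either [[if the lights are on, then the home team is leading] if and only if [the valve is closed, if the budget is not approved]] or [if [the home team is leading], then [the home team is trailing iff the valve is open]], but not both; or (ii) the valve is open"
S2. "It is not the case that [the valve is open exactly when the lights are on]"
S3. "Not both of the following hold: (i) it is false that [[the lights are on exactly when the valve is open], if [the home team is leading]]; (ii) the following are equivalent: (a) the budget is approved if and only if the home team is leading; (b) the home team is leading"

3

S1: In symbols: (((G -> L) <-> (~Q -> ~N)) xor (L -> (~L <-> N))) | N

G -> L = F -> F = T
~Q = ~T = F
~N = ~T = F
~Q -> ~N = F -> F = T
(G -> L) <-> (~Q -> ~N) = T <-> T = T
~L = ~F = T
~L <-> N = T <-> T = T
L -> (~L <-> N) = F -> T = T
((G -> L) <-> (~Q -> ~N)) xor (L -> (~L <-> N)) = T xor T = F
(((G -> L) <-> (~Q -> ~N)) xor (L -> (~L <-> N))) | N = F | T = T
Thus S1 is true.

S2: In symbols: ~(N <-> G)

N <-> G = T <-> F = F
~(N <-> G) = ~F = T
So S2 is true.

S3: In symbols: ~(L -> (G <-> N)) nand ((Q <-> L) <-> L)

G <-> N = F <-> T = F
L -> (G <-> N) = F -> F = T
~(L -> (G <-> N)) = ~T = F
Q <-> L = T <-> F = F
(Q <-> L) <-> L = F <-> F = T
~(L -> (G <-> N)) nand ((Q <-> L) <-> L) = F nand T = T
Hence S3 is true.

Count: 3.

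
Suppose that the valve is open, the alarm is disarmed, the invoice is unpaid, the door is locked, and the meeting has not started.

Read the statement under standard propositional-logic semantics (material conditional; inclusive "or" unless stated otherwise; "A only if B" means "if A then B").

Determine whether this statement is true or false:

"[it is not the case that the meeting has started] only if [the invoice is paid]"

Let U = "the meeting has started" (False), R = "the invoice is paid" (False).
Formalization: not U -> R

not U = not False = True
not U -> R = True -> False = False

The statement is false.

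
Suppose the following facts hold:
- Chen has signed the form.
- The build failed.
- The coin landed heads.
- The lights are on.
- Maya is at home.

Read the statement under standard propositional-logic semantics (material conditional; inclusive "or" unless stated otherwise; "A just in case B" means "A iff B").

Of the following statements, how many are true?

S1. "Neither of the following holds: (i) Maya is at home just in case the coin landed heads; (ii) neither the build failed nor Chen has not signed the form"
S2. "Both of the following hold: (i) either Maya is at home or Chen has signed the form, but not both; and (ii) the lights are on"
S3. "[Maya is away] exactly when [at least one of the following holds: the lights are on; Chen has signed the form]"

0

Let W = "Maya is at home" (T), P = "the coin landed heads" (T), H = "the build passed" (F), S = "Chen has signed the form" (T), U = "the lights are on" (T).

S1: Parsed as (W ↔ P) ↓ (¬H ↓ ¬S)

W ↔ P = T ↔ T = T
¬H = ¬F = T
¬S = ¬T = F
¬H ↓ ¬S = T ↓ F = F
(W ↔ P) ↓ (¬H ↓ ¬S) = T ↓ F = F
So S1 is false.

S2: In symbols: (W ⊕ S) ∧ U

W ⊕ S = T ⊕ T = F
(W ⊕ S) ∧ U = F ∧ T = F
Hence S2 is false.

S3: In symbols: ¬W ↔ (U ∨ S)

¬W = ¬T = F
U ∨ S = T ∨ T = T
¬W ↔ (U ∨ S) = F ↔ T = F
Hence S3 is false.

0 of the 3 statements are true (none).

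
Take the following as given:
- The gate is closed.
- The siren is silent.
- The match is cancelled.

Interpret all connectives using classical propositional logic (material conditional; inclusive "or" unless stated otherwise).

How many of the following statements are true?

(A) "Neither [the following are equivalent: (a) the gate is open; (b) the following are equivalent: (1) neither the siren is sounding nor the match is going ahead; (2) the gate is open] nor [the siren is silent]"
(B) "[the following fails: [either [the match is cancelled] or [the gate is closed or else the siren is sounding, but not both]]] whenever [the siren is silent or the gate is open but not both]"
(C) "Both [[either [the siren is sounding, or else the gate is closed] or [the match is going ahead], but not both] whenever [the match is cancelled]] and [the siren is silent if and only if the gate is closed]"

Let W = "the gate is open" (F), V = "the siren is sounding" (F), N = "the match is cancelled" (T).

(A): This is (W <-> ((V nor ~N) <-> W)) nor ~V.

~N = ~T = F
V nor ~N = F nor F = T
(V nor ~N) <-> W = T <-> F = F
W <-> ((V nor ~N) <-> W) = F <-> F = T
~V = ~F = T
(W <-> ((V nor ~N) <-> W)) nor ~V = T nor T = F
Hence (A) is false.

(B): Formalization: (~V xor W) -> ~(N | (~W xor V))

~V = ~F = T
~V xor W = T xor F = T
~W = ~F = T
~W xor V = T xor F = T
N | (~W xor V) = T | T = T
~(N | (~W xor V)) = ~T = F
(~V xor W) -> ~(N | (~W xor V)) = T -> F = F
Thus (B) is false.

(C): In symbols: (N -> ((V | ~W) xor ~N)) & (~V <-> ~W)

~W = ~F = T
V | ~W = F | T = T
~N = ~T = F
(V | ~W) xor ~N = T xor F = T
N -> ((V | ~W) xor ~N) = T -> T = T
~V = ~F = T
~W = ~F = T
~V <-> ~W = T <-> T = T
(N -> ((V | ~W) xor ~N)) & (~V <-> ~W) = T & T = T
Thus (C) is true.

1 of the 3 statements is true.

1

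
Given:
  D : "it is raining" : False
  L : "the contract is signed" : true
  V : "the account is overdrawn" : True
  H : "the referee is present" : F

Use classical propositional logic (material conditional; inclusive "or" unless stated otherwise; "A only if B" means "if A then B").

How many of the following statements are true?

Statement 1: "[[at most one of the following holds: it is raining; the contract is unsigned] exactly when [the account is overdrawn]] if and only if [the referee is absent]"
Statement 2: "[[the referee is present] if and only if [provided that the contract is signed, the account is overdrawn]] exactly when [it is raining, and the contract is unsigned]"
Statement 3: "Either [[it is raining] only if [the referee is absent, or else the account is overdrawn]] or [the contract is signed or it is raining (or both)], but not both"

2

Statement 1: Parsed as ((D nand not L) iff V) iff not H

not L = not True = False
D nand not L = False nand False = True
(D nand not L) iff V = True iff True = True
not H = not False = True
((D nand not L) iff V) iff not H = True iff True = True
Thus Statement 1 is true.

Statement 2: In symbols: (H iff (L -> V)) iff (D and not L)

L -> V = True -> True = True
H iff (L -> V) = False iff True = False
not L = not True = False
D and not L = False and False = False
(H iff (L -> V)) iff (D and not L) = False iff False = True
Hence Statement 2 is true.

Statement 3: In symbols: (D -> (not H or V)) xor (L or D)

not H = not False = True
not H or V = True or True = True
D -> (not H or V) = False -> True = True
L or D = True or False = True
(D -> (not H or V)) xor (L or D) = True xor True = False
Hence Statement 3 is false.

True statements: 2 (Statement 1, Statement 2).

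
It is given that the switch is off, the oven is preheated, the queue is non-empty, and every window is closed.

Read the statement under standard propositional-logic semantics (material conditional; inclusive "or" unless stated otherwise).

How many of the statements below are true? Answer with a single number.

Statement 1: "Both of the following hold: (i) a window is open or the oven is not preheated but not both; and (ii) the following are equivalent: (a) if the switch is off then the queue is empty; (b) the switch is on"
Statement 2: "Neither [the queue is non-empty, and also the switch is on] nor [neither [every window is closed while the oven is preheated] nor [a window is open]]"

1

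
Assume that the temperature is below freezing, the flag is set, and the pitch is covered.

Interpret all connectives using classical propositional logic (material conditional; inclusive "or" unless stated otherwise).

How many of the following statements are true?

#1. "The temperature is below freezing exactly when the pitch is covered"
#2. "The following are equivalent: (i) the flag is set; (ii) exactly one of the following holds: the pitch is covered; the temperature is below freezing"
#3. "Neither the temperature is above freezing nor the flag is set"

1

Let H = "the temperature is below freezing" (T), Q = "the pitch is covered" (T), G = "the flag is set" (T).

#1: This is H ↔ Q.

H ↔ Q = T ↔ T = T
Thus #1 is true.

#2: This is G ↔ (Q ⊕ H).

Q ⊕ H = T ⊕ T = F
G ↔ (Q ⊕ H) = T ↔ F = F
So #2 is false.

#3: Formalization: ¬H ↓ G

¬H = ¬T = F
¬H ↓ G = F ↓ T = F
So #3 is false.

1 of the 3 statements is true (#1).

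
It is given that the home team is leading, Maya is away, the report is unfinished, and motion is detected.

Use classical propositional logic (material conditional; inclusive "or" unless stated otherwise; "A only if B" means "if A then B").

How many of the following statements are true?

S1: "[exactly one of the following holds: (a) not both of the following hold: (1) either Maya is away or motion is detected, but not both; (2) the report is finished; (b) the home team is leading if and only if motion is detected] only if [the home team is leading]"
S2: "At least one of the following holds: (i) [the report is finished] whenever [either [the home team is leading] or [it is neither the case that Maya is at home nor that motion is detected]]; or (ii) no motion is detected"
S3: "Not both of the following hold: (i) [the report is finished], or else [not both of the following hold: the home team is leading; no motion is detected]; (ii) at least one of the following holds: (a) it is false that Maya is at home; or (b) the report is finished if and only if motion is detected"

Let S = "Maya is at home" (F), U = "motion is detected" (T), H = "the report is finished" (F), G = "the home team is leading" (T).

S1: This is (((~S xor U) nand H) xor (G <-> U)) -> G.

~S = ~F = T
~S xor U = T xor T = F
(~S xor U) nand H = F nand F = T
G <-> U = T <-> T = T
((~S xor U) nand H) xor (G <-> U) = T xor T = F
(((~S xor U) nand H) xor (G <-> U)) -> G = F -> T = T
So S1 is true.

S2: Parsed as ((G | (S nor U)) -> H) | ~U

S nor U = F nor T = F
G | (S nor U) = T | F = T
(G | (S nor U)) -> H = T -> F = F
~U = ~T = F
((G | (S nor U)) -> H) | ~U = F | F = F
So S2 is false.

S3: This is (H | (G nand ~U)) nand (~S | (H <-> U)).

~U = ~T = F
G nand ~U = T nand F = T
H | (G nand ~U) = F | T = T
~S = ~F = T
H <-> U = F <-> T = F
~S | (H <-> U) = T | F = T
(H | (G nand ~U)) nand (~S | (H <-> U)) = T nand T = F
Thus S3 is false.

1 of the 3 statements is true (S1).

1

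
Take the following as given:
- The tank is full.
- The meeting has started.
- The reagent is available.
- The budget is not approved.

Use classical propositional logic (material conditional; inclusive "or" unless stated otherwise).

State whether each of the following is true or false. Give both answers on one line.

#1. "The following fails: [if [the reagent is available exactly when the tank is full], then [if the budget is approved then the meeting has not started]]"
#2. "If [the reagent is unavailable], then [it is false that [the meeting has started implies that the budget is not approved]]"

#1 false, #2 true

Let R = "the reagent is available" (True), P = "the tank is full" (True), S = "the budget is approved" (False), Q = "the meeting has started" (True).

#1: This is not ((R iff P) -> (S -> not Q)).

R iff P = True iff True = True
not Q = not True = False
S -> not Q = False -> False = True
(R iff P) -> (S -> not Q) = True -> True = True
not ((R iff P) -> (S -> not Q)) = not True = False
So #1 is false.

#2: Parsed as not R -> not (Q -> not S)

not R = not True = False
not S = not False = True
Q -> not S = True -> True = True
not (Q -> not S) = not True = False
not R -> not (Q -> not S) = False -> False = True
So #2 is true.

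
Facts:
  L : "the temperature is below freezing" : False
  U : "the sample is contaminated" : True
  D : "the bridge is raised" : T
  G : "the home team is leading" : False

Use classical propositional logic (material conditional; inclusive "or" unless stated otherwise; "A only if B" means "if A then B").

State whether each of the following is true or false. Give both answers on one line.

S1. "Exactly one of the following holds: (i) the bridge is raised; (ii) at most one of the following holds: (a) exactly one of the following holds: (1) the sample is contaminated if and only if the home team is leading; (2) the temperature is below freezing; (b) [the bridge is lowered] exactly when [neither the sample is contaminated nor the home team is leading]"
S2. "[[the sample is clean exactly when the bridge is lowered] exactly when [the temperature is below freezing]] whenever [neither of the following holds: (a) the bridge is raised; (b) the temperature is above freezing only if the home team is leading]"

S1 false / S2 true

S1: In symbols: D ⊕ (((U ↔ G) ⊕ L) ↑ (¬D ↔ (U ↓ G)))

U ↔ G = T ↔ F = F
(U ↔ G) ⊕ L = F ⊕ F = F
¬D = ¬T = F
U ↓ G = T ↓ F = F
¬D ↔ (U ↓ G) = F ↔ F = T
((U ↔ G) ⊕ L) ↑ (¬D ↔ (U ↓ G)) = F ↑ T = T
D ⊕ (((U ↔ G) ⊕ L) ↑ (¬D ↔ (U ↓ G))) = T ⊕ T = F
Hence S1 is false.

S2: Parsed as (D ↓ (¬L → G)) → ((¬U ↔ ¬D) ↔ L)

¬L = ¬F = T
¬L → G = T → F = F
D ↓ (¬L → G) = T ↓ F = F
¬U = ¬T = F
¬D = ¬T = F
¬U ↔ ¬D = F ↔ F = T
(¬U ↔ ¬D) ↔ L = T ↔ F = F
(D ↓ (¬L → G)) → ((¬U ↔ ¬D) ↔ L) = F → F = T
Hence S2 is true.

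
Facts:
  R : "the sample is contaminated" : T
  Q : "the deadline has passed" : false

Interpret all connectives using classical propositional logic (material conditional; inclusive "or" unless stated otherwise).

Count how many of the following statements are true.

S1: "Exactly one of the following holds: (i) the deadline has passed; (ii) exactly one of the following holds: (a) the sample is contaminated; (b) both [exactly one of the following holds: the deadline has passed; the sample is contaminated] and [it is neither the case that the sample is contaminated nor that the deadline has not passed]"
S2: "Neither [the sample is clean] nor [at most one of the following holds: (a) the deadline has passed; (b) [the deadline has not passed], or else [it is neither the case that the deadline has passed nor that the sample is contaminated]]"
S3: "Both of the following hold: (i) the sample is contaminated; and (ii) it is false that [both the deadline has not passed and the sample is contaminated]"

S1: This is Q xor (R xor ((Q xor R) & (R nor ~Q))).

Q xor R = F xor T = T
~Q = ~F = T
R nor ~Q = T nor T = F
(Q xor R) & (R nor ~Q) = T & F = F
R xor ((Q xor R) & (R nor ~Q)) = T xor F = T
Q xor (R xor ((Q xor R) & (R nor ~Q))) = F xor T = T
Hence S1 is true.

S2: Parsed as ~R nor (Q nand (~Q | (Q nor R)))

~R = ~T = F
~Q = ~F = T
Q nor R = F nor T = F
~Q | (Q nor R) = T | F = T
Q nand (~Q | (Q nor R)) = F nand T = T
~R nor (Q nand (~Q | (Q nor R))) = F nor T = F
Thus S2 is false.

S3: Formalization: R & ~(~Q & R)

~Q = ~F = T
~Q & R = T & T = T
~(~Q & R) = ~T = F
R & ~(~Q & R) = T & F = F
So S3 is false.

True statements: 1.

1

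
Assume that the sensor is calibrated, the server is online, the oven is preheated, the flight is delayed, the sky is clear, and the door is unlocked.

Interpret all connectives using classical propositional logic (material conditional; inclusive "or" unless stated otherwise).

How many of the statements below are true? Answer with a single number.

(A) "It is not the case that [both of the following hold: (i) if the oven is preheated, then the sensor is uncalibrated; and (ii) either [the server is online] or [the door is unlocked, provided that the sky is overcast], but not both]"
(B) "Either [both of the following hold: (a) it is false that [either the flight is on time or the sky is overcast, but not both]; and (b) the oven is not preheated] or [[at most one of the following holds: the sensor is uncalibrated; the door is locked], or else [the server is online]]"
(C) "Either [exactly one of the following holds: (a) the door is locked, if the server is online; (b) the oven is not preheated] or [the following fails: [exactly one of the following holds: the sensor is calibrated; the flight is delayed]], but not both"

3

Let R = "the oven is preheated" (T), P = "the sensor is calibrated" (T), Q = "the server is online" (T), U = "the sky is overcast" (F), V = "the door is locked" (F), S = "the flight is delayed" (T).

(A): Formalization: ¬((R → ¬P) ∧ (Q ⊕ (U → ¬V)))

¬P = ¬T = F
R → ¬P = T → F = F
¬V = ¬F = T
U → ¬V = F → T = T
Q ⊕ (U → ¬V) = T ⊕ T = F
(R → ¬P) ∧ (Q ⊕ (U → ¬V)) = F ∧ F = F
¬((R → ¬P) ∧ (Q ⊕ (U → ¬V))) = ¬F = T
Thus (A) is true.

(B): In symbols: (¬(¬S ⊕ U) ∧ ¬R) ∨ ((¬P ↑ V) ∨ Q)

¬S = ¬T = F
¬S ⊕ U = F ⊕ F = F
¬(¬S ⊕ U) = ¬F = T
¬R = ¬T = F
¬(¬S ⊕ U) ∧ ¬R = T ∧ F = F
¬P = ¬T = F
¬P ↑ V = F ↑ F = T
(¬P ↑ V) ∨ Q = T ∨ T = T
(¬(¬S ⊕ U) ∧ ¬R) ∨ ((¬P ↑ V) ∨ Q) = F ∨ T = T
So (B) is true.

(C): Formalization: ((Q → V) ⊕ ¬R) ⊕ ¬(P ⊕ S)

Q → V = T → F = F
¬R = ¬T = F
(Q → V) ⊕ ¬R = F ⊕ F = F
P ⊕ S = T ⊕ T = F
¬(P ⊕ S) = ¬F = T
((Q → V) ⊕ ¬R) ⊕ ¬(P ⊕ S) = F ⊕ T = T
Hence (C) is true.

Count: 3.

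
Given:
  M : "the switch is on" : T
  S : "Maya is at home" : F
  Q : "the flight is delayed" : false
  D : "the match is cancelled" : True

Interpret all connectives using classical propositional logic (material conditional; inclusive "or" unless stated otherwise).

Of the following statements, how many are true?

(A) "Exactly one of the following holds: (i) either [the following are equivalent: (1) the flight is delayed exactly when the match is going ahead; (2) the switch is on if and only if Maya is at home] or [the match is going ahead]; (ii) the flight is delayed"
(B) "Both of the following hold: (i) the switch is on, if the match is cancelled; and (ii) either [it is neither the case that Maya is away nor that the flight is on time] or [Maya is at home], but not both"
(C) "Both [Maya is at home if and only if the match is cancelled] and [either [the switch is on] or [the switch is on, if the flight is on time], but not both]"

0

(A): Parsed as (((Q ↔ ¬D) ↔ (M ↔ S)) ∨ ¬D) ⊕ Q

¬D = ¬T = F
Q ↔ ¬D = F ↔ F = T
M ↔ S = T ↔ F = F
(Q ↔ ¬D) ↔ (M ↔ S) = T ↔ F = F
¬D = ¬T = F
((Q ↔ ¬D) ↔ (M ↔ S)) ∨ ¬D = F ∨ F = F
(((Q ↔ ¬D) ↔ (M ↔ S)) ∨ ¬D) ⊕ Q = F ⊕ F = F
Thus (A) is false.

(B): Formalization: (D → M) ∧ ((¬S ↓ ¬Q) ⊕ S)

D → M = T → T = T
¬S = ¬F = T
¬Q = ¬F = T
¬S ↓ ¬Q = T ↓ T = F
(¬S ↓ ¬Q) ⊕ S = F ⊕ F = F
(D → M) ∧ ((¬S ↓ ¬Q) ⊕ S) = T ∧ F = F
So (B) is false.

(C): This is (S ↔ D) ∧ (M ⊕ (¬Q → M)).

S ↔ D = F ↔ T = F
¬Q = ¬F = T
¬Q → M = T → T = T
M ⊕ (¬Q → M) = T ⊕ T = F
(S ↔ D) ∧ (M ⊕ (¬Q → M)) = F ∧ F = F
So (C) is false.

Count: 0.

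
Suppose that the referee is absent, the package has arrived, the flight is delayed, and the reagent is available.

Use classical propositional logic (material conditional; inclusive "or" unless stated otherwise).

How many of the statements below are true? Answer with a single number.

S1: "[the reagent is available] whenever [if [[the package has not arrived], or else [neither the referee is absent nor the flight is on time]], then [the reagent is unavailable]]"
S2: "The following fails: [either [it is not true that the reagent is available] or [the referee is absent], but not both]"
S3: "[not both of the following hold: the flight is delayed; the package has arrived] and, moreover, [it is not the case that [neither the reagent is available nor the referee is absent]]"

Let R = "the package has arrived" (T), G = "the referee is present" (F), N = "the flight is delayed" (T), S = "the reagent is available" (T).

S1: This is ((¬R ∨ (¬G ↓ ¬N)) → ¬S) → S.

¬R = ¬T = F
¬G = ¬F = T
¬N = ¬T = F
¬G ↓ ¬N = T ↓ F = F
¬R ∨ (¬G ↓ ¬N) = F ∨ F = F
¬S = ¬T = F
(¬R ∨ (¬G ↓ ¬N)) → ¬S = F → F = T
((¬R ∨ (¬G ↓ ¬N)) → ¬S) → S = T → T = T
Hence S1 is true.

S2: This is ¬(¬S ⊕ ¬G).

¬S = ¬T = F
¬G = ¬F = T
¬S ⊕ ¬G = F ⊕ T = T
¬(¬S ⊕ ¬G) = ¬T = F
So S2 is false.

S3: This is (N ↑ R) ∧ ¬(S ↓ ¬G).

N ↑ R = T ↑ T = F
¬G = ¬F = T
S ↓ ¬G = T ↓ T = F
¬(S ↓ ¬G) = ¬F = T
(N ↑ R) ∧ ¬(S ↓ ¬G) = F ∧ T = F
Thus S3 is false.

Count: 1.

1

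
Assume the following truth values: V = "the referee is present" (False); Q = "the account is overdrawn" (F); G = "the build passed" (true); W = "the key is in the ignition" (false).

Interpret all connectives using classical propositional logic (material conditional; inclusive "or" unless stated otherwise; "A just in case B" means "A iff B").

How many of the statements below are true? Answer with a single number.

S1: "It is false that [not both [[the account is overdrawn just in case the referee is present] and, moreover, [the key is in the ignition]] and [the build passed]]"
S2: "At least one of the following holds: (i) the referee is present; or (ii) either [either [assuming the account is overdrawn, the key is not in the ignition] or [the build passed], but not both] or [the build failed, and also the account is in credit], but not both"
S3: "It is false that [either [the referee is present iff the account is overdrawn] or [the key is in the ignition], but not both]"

0

S1: This is ~(((Q <-> V) & W) nand G).

Q <-> V = F <-> F = T
(Q <-> V) & W = T & F = F
((Q <-> V) & W) nand G = F nand T = T
~(((Q <-> V) & W) nand G) = ~T = F
Thus S1 is false.

S2: This is V | (((Q -> ~W) xor G) xor (~G & ~Q)).

~W = ~F = T
Q -> ~W = F -> T = T
(Q -> ~W) xor G = T xor T = F
~G = ~T = F
~Q = ~F = T
~G & ~Q = F & T = F
((Q -> ~W) xor G) xor (~G & ~Q) = F xor F = F
V | (((Q -> ~W) xor G) xor (~G & ~Q)) = F | F = F
So S2 is false.

S3: In symbols: ~((V <-> Q) xor W)

V <-> Q = F <-> F = T
(V <-> Q) xor W = T xor F = T
~((V <-> Q) xor W) = ~T = F
So S3 is false.

0 of the 3 statements are true (none).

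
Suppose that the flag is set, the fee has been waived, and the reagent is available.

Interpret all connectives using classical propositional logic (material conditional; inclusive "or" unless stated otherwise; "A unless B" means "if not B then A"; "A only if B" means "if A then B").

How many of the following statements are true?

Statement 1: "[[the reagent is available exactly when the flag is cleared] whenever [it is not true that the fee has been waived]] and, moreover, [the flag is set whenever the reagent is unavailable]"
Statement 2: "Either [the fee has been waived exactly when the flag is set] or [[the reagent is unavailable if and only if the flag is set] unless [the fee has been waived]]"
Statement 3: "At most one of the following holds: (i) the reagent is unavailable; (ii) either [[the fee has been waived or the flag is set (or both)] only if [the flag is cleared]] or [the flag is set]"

Let K = "the fee has been waived" (T), U = "the reagent is available" (T), D = "the flag is set" (T).

Statement 1: In symbols: (¬K → (U ↔ ¬D)) ∧ (¬U → D)

¬K = ¬T = F
¬D = ¬T = F
U ↔ ¬D = T ↔ F = F
¬K → (U ↔ ¬D) = F → F = T
¬U = ¬T = F
¬U → D = F → T = T
(¬K → (U ↔ ¬D)) ∧ (¬U → D) = T ∧ T = T
Hence Statement 1 is true.

Statement 2: Parsed as (K ↔ D) ∨ ((¬U ↔ D) ∨ K)

K ↔ D = T ↔ T = T
¬U = ¬T = F
¬U ↔ D = F ↔ T = F
(¬U ↔ D) ∨ K = F ∨ T = T
(K ↔ D) ∨ ((¬U ↔ D) ∨ K) = T ∨ T = T
So Statement 2 is true.

Statement 3: Parsed as ¬U ↑ (((K ∨ D) → ¬D) ∨ D)

¬U = ¬T = F
K ∨ D = T ∨ T = T
¬D = ¬T = F
(K ∨ D) → ¬D = T → F = F
((K ∨ D) → ¬D) ∨ D = F ∨ T = T
¬U ↑ (((K ∨ D) → ¬D) ∨ D) = F ↑ T = T
So Statement 3 is true.

3 of the 3 statements are true (Statement 1, Statement 2, Statement 3).

3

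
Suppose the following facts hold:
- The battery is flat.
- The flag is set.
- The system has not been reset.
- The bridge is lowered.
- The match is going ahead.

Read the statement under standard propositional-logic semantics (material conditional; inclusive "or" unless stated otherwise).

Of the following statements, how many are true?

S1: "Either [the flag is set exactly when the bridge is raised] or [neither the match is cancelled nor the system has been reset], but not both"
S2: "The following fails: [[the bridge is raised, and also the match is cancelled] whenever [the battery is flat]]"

Let Q = "the flag is set" (True), S = "the bridge is raised" (False), U = "the match is cancelled" (False), R = "the system has been reset" (False), P = "the battery is charged" (False).

S1: Formalization: (Q iff S) xor (U nor R)

Q iff S = True iff False = False
U nor R = False nor False = True
(Q iff S) xor (U nor R) = False xor True = True
So S1 is true.

S2: Parsed as not (not P -> (S and U))

not P = not False = True
S and U = False and False = False
not P -> (S and U) = True -> False = False
not (not P -> (S and U)) = not False = True
Thus S2 is true.

Count: 2.

2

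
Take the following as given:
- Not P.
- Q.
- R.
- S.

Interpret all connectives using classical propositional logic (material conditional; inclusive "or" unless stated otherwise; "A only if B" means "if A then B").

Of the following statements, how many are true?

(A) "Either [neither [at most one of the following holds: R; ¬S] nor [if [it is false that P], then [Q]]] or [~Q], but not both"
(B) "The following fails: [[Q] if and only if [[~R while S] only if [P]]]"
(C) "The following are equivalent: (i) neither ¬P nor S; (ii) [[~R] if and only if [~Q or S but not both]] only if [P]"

0

(A): Parsed as ((R nand not S) nor (not P -> Q)) xor not Q

not S = not True = False
R nand not S = True nand False = True
not P = not False = True
not P -> Q = True -> True = True
(R nand not S) nor (not P -> Q) = True nor True = False
not Q = not True = False
((R nand not S) nor (not P -> Q)) xor not Q = False xor False = False
Hence (A) is false.

(B): This is not (Q iff ((not R and S) -> P)).

not R = not True = False
not R and S = False and True = False
(not R and S) -> P = False -> False = True
Q iff ((not R and S) -> P) = True iff True = True
not (Q iff ((not R and S) -> P)) = not True = False
So (B) is false.

(C): This is (not P nor S) iff ((not R iff (not Q xor S)) -> P).

not P = not False = True
not P nor S = True nor True = False
not R = not True = False
not Q = not True = False
not Q xor S = False xor True = True
not R iff (not Q xor S) = False iff True = False
(not R iff (not Q xor S)) -> P = False -> False = True
(not P nor S) iff ((not R iff (not Q xor S)) -> P) = False iff True = False
Thus (C) is false.

Count: 0.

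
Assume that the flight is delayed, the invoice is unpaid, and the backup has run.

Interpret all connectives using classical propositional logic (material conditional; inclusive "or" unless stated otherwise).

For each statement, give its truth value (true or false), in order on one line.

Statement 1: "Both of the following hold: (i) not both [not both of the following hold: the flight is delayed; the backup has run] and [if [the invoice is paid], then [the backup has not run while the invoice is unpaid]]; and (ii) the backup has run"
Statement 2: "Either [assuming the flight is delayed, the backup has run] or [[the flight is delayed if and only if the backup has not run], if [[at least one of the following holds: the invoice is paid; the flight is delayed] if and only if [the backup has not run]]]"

Let D = "the flight is delayed" (T), W = "the backup has run" (T), N = "the invoice is paid" (F).

Statement 1: This is ((D nand W) nand (N -> (~W & ~N))) & W.

D nand W = T nand T = F
~W = ~T = F
~N = ~F = T
~W & ~N = F & T = F
N -> (~W & ~N) = F -> F = T
(D nand W) nand (N -> (~W & ~N)) = F nand T = T
((D nand W) nand (N -> (~W & ~N))) & W = T & T = T
Thus Statement 1 is true.

Statement 2: In symbols: (D -> W) | (((N | D) <-> ~W) -> (D <-> ~W))

D -> W = T -> T = T
N | D = F | T = T
~W = ~T = F
(N | D) <-> ~W = T <-> F = F
~W = ~T = F
D <-> ~W = T <-> F = F
((N | D) <-> ~W) -> (D <-> ~W) = F -> F = T
(D -> W) | (((N | D) <-> ~W) -> (D <-> ~W)) = T | T = T
Thus Statement 2 is true.

Statement 1 True; Statement 2 True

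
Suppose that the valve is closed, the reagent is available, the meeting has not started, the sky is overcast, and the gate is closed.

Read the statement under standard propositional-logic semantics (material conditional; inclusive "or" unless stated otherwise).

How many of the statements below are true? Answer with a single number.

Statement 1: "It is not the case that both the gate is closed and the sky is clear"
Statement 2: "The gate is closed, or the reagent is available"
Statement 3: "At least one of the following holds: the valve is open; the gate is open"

2

Let U = "the gate is open" (F), S = "the sky is overcast" (T), Q = "the reagent is available" (T), P = "the valve is open" (F).

Statement 1: Formalization: ¬U ↑ ¬S

¬U = ¬F = T
¬S = ¬T = F
¬U ↑ ¬S = T ↑ F = T
Hence Statement 1 is true.

Statement 2: This is ¬U ∨ Q.

¬U = ¬F = T
¬U ∨ Q = T ∨ T = T
So Statement 2 is true.

Statement 3: Parsed as P ∨ U

P ∨ U = F ∨ F = F
Thus Statement 3 is false.

True statements: 2.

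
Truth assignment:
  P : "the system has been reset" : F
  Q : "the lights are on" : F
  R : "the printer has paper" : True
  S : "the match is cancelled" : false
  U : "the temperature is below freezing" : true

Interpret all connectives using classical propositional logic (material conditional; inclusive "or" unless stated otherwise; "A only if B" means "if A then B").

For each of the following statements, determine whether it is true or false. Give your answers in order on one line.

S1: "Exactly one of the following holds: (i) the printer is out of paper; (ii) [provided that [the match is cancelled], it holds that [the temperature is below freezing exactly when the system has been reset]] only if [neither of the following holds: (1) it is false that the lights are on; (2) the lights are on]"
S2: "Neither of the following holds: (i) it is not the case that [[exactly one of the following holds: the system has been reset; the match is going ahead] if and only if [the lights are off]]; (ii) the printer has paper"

S1 false; S2 false

S1: Formalization: ¬R ⊕ ((S → (U ↔ P)) → (¬Q ↓ Q))

¬R = ¬T = F
U ↔ P = T ↔ F = F
S → (U ↔ P) = F → F = T
¬Q = ¬F = T
¬Q ↓ Q = T ↓ F = F
(S → (U ↔ P)) → (¬Q ↓ Q) = T → F = F
¬R ⊕ ((S → (U ↔ P)) → (¬Q ↓ Q)) = F ⊕ F = F
Hence S1 is false.

S2: In symbols: ¬((P ⊕ ¬S) ↔ ¬Q) ↓ R

¬S = ¬F = T
P ⊕ ¬S = F ⊕ T = T
¬Q = ¬F = T
(P ⊕ ¬S) ↔ ¬Q = T ↔ T = T
¬((P ⊕ ¬S) ↔ ¬Q) = ¬T = F
¬((P ⊕ ¬S) ↔ ¬Q) ↓ R = F ↓ T = F
Thus S2 is false.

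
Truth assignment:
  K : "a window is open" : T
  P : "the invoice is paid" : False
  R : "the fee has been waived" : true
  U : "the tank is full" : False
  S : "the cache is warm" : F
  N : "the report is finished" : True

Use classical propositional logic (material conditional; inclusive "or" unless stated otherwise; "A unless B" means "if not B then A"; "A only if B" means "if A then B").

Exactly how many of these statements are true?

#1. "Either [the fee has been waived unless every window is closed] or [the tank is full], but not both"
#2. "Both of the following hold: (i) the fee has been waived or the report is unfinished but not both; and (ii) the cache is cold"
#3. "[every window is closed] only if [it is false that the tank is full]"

#1: In symbols: (R or not K) xor U

not K = not True = False
R or not K = True or False = True
(R or not K) xor U = True xor False = True
Thus #1 is true.

#2: Formalization: (R xor not N) and not S

not N = not True = False
R xor not N = True xor False = True
not S = not False = True
(R xor not N) and not S = True and True = True
Hence #2 is true.

#3: This is not K -> not U.

not K = not True = False
not U = not False = True
not K -> not U = False -> True = True
Thus #3 is true.

True statements: 3 (#1, #2, #3).

3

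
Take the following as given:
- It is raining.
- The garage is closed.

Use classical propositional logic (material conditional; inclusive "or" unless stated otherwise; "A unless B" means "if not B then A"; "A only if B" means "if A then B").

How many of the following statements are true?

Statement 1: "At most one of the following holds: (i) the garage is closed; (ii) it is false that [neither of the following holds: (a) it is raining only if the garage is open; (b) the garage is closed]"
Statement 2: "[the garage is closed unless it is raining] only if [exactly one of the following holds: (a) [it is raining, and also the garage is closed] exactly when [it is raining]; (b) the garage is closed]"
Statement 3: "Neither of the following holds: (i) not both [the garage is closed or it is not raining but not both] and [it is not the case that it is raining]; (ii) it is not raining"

0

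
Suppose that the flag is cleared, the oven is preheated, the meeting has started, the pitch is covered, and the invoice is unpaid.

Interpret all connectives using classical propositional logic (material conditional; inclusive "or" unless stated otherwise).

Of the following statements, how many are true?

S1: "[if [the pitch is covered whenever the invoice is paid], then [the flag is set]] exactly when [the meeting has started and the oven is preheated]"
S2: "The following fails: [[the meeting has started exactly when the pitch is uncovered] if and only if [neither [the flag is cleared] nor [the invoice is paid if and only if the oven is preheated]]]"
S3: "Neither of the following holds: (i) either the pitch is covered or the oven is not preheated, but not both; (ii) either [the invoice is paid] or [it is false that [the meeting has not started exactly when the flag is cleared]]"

0

Let V = "the invoice is paid" (F), D = "the pitch is covered" (T), Q = "the flag is set" (F), R = "the meeting has started" (T), N = "the oven is preheated" (T).

S1: Parsed as ((V → D) → Q) ↔ (R ∧ N)

V → D = F → T = T
(V → D) → Q = T → F = F
R ∧ N = T ∧ T = T
((V → D) → Q) ↔ (R ∧ N) = F ↔ T = F
So S1 is false.

S2: In symbols: ¬((R ↔ ¬D) ↔ (¬Q ↓ (V ↔ N)))

¬D = ¬T = F
R ↔ ¬D = T ↔ F = F
¬Q = ¬F = T
V ↔ N = F ↔ T = F
¬Q ↓ (V ↔ N) = T ↓ F = F
(R ↔ ¬D) ↔ (¬Q ↓ (V ↔ N)) = F ↔ F = T
¬((R ↔ ¬D) ↔ (¬Q ↓ (V ↔ N))) = ¬T = F
So S2 is false.

S3: In symbols: (D ⊕ ¬N) ↓ (V ∨ ¬(¬R ↔ ¬Q))

¬N = ¬T = F
D ⊕ ¬N = T ⊕ F = T
¬R = ¬T = F
¬Q = ¬F = T
¬R ↔ ¬Q = F ↔ T = F
¬(¬R ↔ ¬Q) = ¬F = T
V ∨ ¬(¬R ↔ ¬Q) = F ∨ T = T
(D ⊕ ¬N) ↓ (V ∨ ¬(¬R ↔ ¬Q)) = T ↓ T = F
Hence S3 is false.

Count: 0.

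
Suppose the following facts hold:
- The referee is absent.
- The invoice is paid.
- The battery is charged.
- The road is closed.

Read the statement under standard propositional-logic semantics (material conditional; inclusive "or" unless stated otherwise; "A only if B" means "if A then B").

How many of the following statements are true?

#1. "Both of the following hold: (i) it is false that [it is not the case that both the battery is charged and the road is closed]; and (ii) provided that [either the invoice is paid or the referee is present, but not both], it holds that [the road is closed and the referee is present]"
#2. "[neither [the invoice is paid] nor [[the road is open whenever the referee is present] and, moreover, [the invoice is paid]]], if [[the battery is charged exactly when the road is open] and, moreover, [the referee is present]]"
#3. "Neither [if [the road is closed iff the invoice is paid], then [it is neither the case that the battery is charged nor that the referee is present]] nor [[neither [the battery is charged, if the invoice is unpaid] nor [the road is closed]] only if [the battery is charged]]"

1

Let K = "the battery is charged" (T), W = "the road is closed" (T), R = "the invoice is paid" (T), V = "the referee is present" (F).

#1: In symbols: ~(K nand W) & ((R xor V) -> (W & V))

K nand W = T nand T = F
~(K nand W) = ~F = T
R xor V = T xor F = T
W & V = T & F = F
(R xor V) -> (W & V) = T -> F = F
~(K nand W) & ((R xor V) -> (W & V)) = T & F = F
Hence #1 is false.

#2: Formalization: ((K <-> ~W) & V) -> (R nor ((V -> ~W) & R))

~W = ~T = F
K <-> ~W = T <-> F = F
(K <-> ~W) & V = F & F = F
~W = ~T = F
V -> ~W = F -> F = T
(V -> ~W) & R = T & T = T
R nor ((V -> ~W) & R) = T nor T = F
((K <-> ~W) & V) -> (R nor ((V -> ~W) & R)) = F -> F = T
Thus #2 is true.

#3: This is ((W <-> R) -> (K nor V)) nor (((~R -> K) nor W) -> K).

W <-> R = T <-> T = T
K nor V = T nor F = F
(W <-> R) -> (K nor V) = T -> F = F
~R = ~T = F
~R -> K = F -> T = T
(~R -> K) nor W = T nor T = F
((~R -> K) nor W) -> K = F -> T = T
((W <-> R) -> (K nor V)) nor (((~R -> K) nor W) -> K) = F nor T = F
Thus #3 is false.

True statements: 1 (#2).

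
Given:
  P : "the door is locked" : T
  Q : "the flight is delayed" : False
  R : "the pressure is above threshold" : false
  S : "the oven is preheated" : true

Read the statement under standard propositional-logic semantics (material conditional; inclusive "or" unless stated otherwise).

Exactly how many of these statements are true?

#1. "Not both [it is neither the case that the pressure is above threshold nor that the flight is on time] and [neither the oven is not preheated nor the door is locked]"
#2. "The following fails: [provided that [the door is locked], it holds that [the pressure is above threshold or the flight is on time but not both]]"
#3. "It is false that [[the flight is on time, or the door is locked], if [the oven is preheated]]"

1

#1: This is (R nor not Q) nand (not S nor P).

not Q = not False = True
R nor not Q = False nor True = False
not S = not True = False
not S nor P = False nor True = False
(R nor not Q) nand (not S nor P) = False nand False = True
So #1 is true.

#2: Parsed as not (P -> (R xor not Q))

not Q = not False = True
R xor not Q = False xor True = True
P -> (R xor not Q) = True -> True = True
not (P -> (R xor not Q)) = not True = False
Hence #2 is false.

#3: Parsed as not (S -> (not Q or P))

not Q = not False = True
not Q or P = True or True = True
S -> (not Q or P) = True -> True = True
not (S -> (not Q or P)) = not True = False
So #3 is false.

1 of the 3 statements is true (#1).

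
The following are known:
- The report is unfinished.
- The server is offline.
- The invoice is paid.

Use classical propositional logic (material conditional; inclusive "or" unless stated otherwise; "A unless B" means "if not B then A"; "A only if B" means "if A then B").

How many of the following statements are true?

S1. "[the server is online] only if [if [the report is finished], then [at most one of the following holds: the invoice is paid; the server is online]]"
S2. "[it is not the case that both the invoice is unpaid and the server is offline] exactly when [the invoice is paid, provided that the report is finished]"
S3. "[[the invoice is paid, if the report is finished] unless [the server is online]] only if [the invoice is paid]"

3

Let M = "the server is online" (F), G = "the report is finished" (F), P = "the invoice is paid" (T).

S1: This is M → (G → (P ↑ M)).

P ↑ M = T ↑ F = T
G → (P ↑ M) = F → T = T
M → (G → (P ↑ M)) = F → T = T
Thus S1 is true.

S2: This is (¬P ↑ ¬M) ↔ (G → P).

¬P = ¬T = F
¬M = ¬F = T
¬P ↑ ¬M = F ↑ T = T
G → P = F → T = T
(¬P ↑ ¬M) ↔ (G → P) = T ↔ T = T
Hence S2 is true.

S3: Parsed as ((G → P) ∨ M) → P

G → P = F → T = T
(G → P) ∨ M = T ∨ F = T
((G → P) ∨ M) → P = T → T = T
Thus S3 is true.

Count: 3.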